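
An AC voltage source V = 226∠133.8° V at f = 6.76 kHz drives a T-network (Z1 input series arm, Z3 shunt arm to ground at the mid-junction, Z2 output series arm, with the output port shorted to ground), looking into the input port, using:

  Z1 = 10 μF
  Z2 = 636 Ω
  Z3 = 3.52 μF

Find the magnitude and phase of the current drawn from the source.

Step 1 — Angular frequency: ω = 2π·f = 2π·6760 = 4.247e+04 rad/s.
Step 2 — Component impedances:
  Z1: Z = 1/(jωC) = -j/(ω·C) = 0 - j2.354 Ω
  Z2: Z = R = 636 Ω
  Z3: Z = 1/(jωC) = -j/(ω·C) = 0 - j6.689 Ω
Step 3 — With the output port shorted to ground, the output series arm Z2 runs from the junction to ground; the shunt arm Z3 also runs from the junction to ground. They appear in parallel: Z3 || Z2 = 0.07033 - j6.688 Ω.
Step 4 — Series with input arm Z1: Z_in = Z1 + (Z3 || Z2) = 0.07033 - j9.042 Ω = 9.042∠-89.6° Ω.
Step 5 — Source phasor: V = 226∠133.8° V = -156.4 + j163.1 V.
Step 6 — Ohm's law: I = V / Z_total = (-156.4 + j163.1) / (0.07033 - j9.042) = -18.17 - j17.16 A.
Step 7 — Convert to polar: |I| = 24.99 A, ∠I = -136.6°.

I = 24.99∠-136.6° A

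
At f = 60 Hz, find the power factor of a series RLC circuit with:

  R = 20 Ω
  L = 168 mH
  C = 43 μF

Step 1 — Angular frequency: ω = 2π·f = 2π·60 = 377 rad/s.
Step 2 — Component impedances:
  R: Z = R = 20 Ω
  L: Z = jωL = j·377·0.168 = 0 + j63.33 Ω
  C: Z = 1/(jωC) = -j/(ω·C) = 0 - j61.69 Ω
Step 3 — Series combination: Z_total = R + L + C = 20 + j1.647 Ω = 20.07∠4.7° Ω.
Step 4 — Power factor: PF = cos(φ) = Re(Z)/|Z| = 20/20.068 = 0.9966.
Step 5 — Type: Im(Z) = 1.647 ⇒ lagging (phase φ = 4.7°).

PF = 0.9966 (lagging, φ = 4.7°)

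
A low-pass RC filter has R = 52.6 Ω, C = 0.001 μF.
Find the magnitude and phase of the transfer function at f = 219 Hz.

Step 1 — Angular frequency: ω = 2π·219 = 1376 rad/s.
Step 2 — Transfer function: H(jω) = 1/(1 + jωRC).
Step 3 — Denominator: 1 + jωRC = 1 + j·1376·52.6·1e-09 = 1 + j7.238e-05.
Step 4 — H = 1 - j7.238e-05.
Step 5 — Magnitude: |H| = 1 (-0.0 dB); phase: φ = -0.0°.

|H| = 1 (-0.0 dB), φ = -0.0°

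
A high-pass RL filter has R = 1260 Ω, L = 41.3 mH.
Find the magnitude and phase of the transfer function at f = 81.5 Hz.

Step 1 — Angular frequency: ω = 2π·81.5 = 512.1 rad/s.
Step 2 — Transfer function: H(jω) = jωL/(R + jωL).
Step 3 — Numerator jωL = j·21.15; denominator R + jωL = 1260 + j21.15.
Step 4 — H = 0.0002817 + j0.01678.
Step 5 — Magnitude: |H| = 0.01678 (-35.5 dB); phase: φ = 89.0°.

|H| = 0.01678 (-35.5 dB), φ = 89.0°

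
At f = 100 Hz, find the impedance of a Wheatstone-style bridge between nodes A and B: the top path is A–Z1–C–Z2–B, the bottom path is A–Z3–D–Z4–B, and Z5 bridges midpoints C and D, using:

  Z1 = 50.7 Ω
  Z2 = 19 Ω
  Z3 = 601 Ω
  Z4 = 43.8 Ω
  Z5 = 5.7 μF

Step 1 — Angular frequency: ω = 2π·f = 2π·100 = 628.3 rad/s.
Step 2 — Component impedances:
  Z1: Z = R = 50.7 Ω
  Z2: Z = R = 19 Ω
  Z3: Z = R = 601 Ω
  Z4: Z = R = 43.8 Ω
  Z5: Z = 1/(jωC) = -j/(ω·C) = 0 - j279.2 Ω
Step 3 — Bridge requires nodal analysis (the Z5 bridge couples midpoints C and D, so the two paths cannot be reduced to a simple series/parallel combination). Setting node B to ground and injecting 1 A at node A, the 3-node admittance system at A, C, D solves to V_A = Z_AB = 62.78 - j0.5696 Ω = 62.79∠-0.5° Ω.

Z = 62.78 - j0.5696 Ω = 62.79∠-0.5° Ω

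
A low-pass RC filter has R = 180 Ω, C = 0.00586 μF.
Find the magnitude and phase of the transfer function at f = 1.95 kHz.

Step 1 — Angular frequency: ω = 2π·1950 = 1.225e+04 rad/s.
Step 2 — Transfer function: H(jω) = 1/(1 + jωRC).
Step 3 — Denominator: 1 + jωRC = 1 + j·1.225e+04·180·5.86e-09 = 1 + j0.01292.
Step 4 — H = 0.9998 - j0.01292.
Step 5 — Magnitude: |H| = 0.9999 (-0.0 dB); phase: φ = -0.7°.

|H| = 0.9999 (-0.0 dB), φ = -0.7°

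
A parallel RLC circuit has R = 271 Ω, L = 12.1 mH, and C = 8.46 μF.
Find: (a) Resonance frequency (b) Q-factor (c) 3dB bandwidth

Step 1 — Resonance: ω₀ = 1/√(LC) = 1/√(0.0121·8.46e-06) = 3126 rad/s.
Step 2 — f₀ = ω₀/(2π) = 497.4 Hz.
Step 3 — Parallel Q: Q = R/(ω₀L) = 271/(3126·0.0121) = 7.166.
Step 4 — Bandwidth: Δω = ω₀/Q = 436.2 rad/s; BW = Δω/(2π) = 69.42 Hz.

(a) f₀ = 497.4 Hz  (b) Q = 7.166  (c) BW = 69.42 Hz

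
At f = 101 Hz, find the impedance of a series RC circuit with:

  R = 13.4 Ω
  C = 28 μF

Step 1 — Angular frequency: ω = 2π·f = 2π·101 = 634.6 rad/s.
Step 2 — Component impedances:
  R: Z = R = 13.4 Ω
  C: Z = 1/(jωC) = -j/(ω·C) = 0 - j56.28 Ω
Step 3 — Series combination: Z_total = R + C = 13.4 - j56.28 Ω = 57.85∠-76.6° Ω.

Z = 13.4 - j56.28 Ω = 57.85∠-76.6° Ω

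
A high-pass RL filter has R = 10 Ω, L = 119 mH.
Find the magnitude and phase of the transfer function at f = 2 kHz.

Step 1 — Angular frequency: ω = 2π·2000 = 1.257e+04 rad/s.
Step 2 — Transfer function: H(jω) = jωL/(R + jωL).
Step 3 — Numerator jωL = j·1495; denominator R + jωL = 10 + j1495.
Step 4 — H = 1 + j0.006687.
Step 5 — Magnitude: |H| = 1 (-0.0 dB); phase: φ = 0.4°.

|H| = 1 (-0.0 dB), φ = 0.4°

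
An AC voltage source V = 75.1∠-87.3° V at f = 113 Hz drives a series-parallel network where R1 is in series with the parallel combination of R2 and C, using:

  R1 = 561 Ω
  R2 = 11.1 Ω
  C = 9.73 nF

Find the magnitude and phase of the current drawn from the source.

Step 1 — Angular frequency: ω = 2π·f = 2π·113 = 710 rad/s.
Step 2 — Component impedances:
  R1: Z = R = 561 Ω
  R2: Z = R = 11.1 Ω
  C: Z = 1/(jωC) = -j/(ω·C) = 0 - j1.448e+05 Ω
Step 3 — Parallel branch: R2 || C = 1/(1/R2 + 1/C) = 11.1 - j0.0008512 Ω.
Step 4 — Series with R1: Z_total = R1 + (R2 || C) = 572.1 - j0.0008512 Ω = 572.1∠-0.0° Ω.
Step 5 — Source phasor: V = 75.1∠-87.3° V = 3.538 - j75.02 V.
Step 6 — Ohm's law: I = V / Z_total = (3.538 - j75.02) / (572.1 - j0.0008512) = 0.006184 - j0.1311 A.
Step 7 — Convert to polar: |I| = 0.1313 A, ∠I = -87.3°.

I = 0.1313∠-87.3° A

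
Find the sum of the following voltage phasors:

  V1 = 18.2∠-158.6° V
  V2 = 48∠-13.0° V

Step 1 — Convert each phasor to rectangular form:
  V1 = 18.2·(cos(-158.6°) + j·sin(-158.6°)) = -16.95 - j6.641 V
  V2 = 48·(cos(-13.0°) + j·sin(-13.0°)) = 46.77 - j10.8 V
Step 2 — Sum components: V_total = 29.82 - j17.44 V.
Step 3 — Convert to polar: |V_total| = 34.55 V, ∠V_total = -30.3°.

V_total = 34.55∠-30.3° V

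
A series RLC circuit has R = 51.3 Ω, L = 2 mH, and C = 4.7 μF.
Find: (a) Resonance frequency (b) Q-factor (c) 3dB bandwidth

Step 1 — Resonance condition Im(Z)=0 gives ω₀ = 1/√(LC).
Step 2 — ω₀ = 1/√(0.002·4.7e-06) = 1.031e+04 rad/s.
Step 3 — f₀ = ω₀/(2π) = 1642 Hz.
Step 4 — Series Q: Q = ω₀L/R = 1.031e+04·0.002/51.3 = 0.4021.
Step 5 — 3dB bandwidth: Δω = ω₀/Q = 2.565e+04 rad/s; BW = Δω/(2π) = 4082 Hz.

(a) f₀ = 1642 Hz  (b) Q = 0.4021  (c) BW = 4082 Hz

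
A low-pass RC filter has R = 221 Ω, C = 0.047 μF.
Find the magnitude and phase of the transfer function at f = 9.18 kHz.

Step 1 — Angular frequency: ω = 2π·9180 = 5.768e+04 rad/s.
Step 2 — Transfer function: H(jω) = 1/(1 + jωRC).
Step 3 — Denominator: 1 + jωRC = 1 + j·5.768e+04·221·4.7e-08 = 1 + j0.5991.
Step 4 — H = 0.7359 - j0.4409.
Step 5 — Magnitude: |H| = 0.8578 (-1.3 dB); phase: φ = -30.9°.

|H| = 0.8578 (-1.3 dB), φ = -30.9°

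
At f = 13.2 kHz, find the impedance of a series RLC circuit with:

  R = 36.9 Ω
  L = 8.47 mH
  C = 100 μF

Step 1 — Angular frequency: ω = 2π·f = 2π·1.32e+04 = 8.294e+04 rad/s.
Step 2 — Component impedances:
  R: Z = R = 36.9 Ω
  L: Z = jωL = j·8.294e+04·0.00847 = 0 + j702.5 Ω
  C: Z = 1/(jωC) = -j/(ω·C) = 0 - j0.1206 Ω
Step 3 — Series combination: Z_total = R + L + C = 36.9 + j702.4 Ω = 703.3∠87.0° Ω.

Z = 36.9 + j702.4 Ω = 703.3∠87.0° Ω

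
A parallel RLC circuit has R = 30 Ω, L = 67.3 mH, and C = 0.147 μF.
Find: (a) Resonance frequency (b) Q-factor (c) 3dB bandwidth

Step 1 — Resonance: ω₀ = 1/√(LC) = 1/√(0.0673·1.47e-07) = 1.005e+04 rad/s.
Step 2 — f₀ = ω₀/(2π) = 1600 Hz.
Step 3 — Parallel Q: Q = R/(ω₀L) = 30/(1.005e+04·0.0673) = 0.04434.
Step 4 — Bandwidth: Δω = ω₀/Q = 2.268e+05 rad/s; BW = Δω/(2π) = 3.609e+04 Hz.

(a) f₀ = 1600 Hz  (b) Q = 0.04434  (c) BW = 3.609e+04 Hz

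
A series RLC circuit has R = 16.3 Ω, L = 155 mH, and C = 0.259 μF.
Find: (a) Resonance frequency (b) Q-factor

Step 1 — Resonance condition Im(Z)=0 gives ω₀ = 1/√(LC).
Step 2 — ω₀ = 1/√(0.155·2.59e-07) = 4991 rad/s.
Step 3 — f₀ = ω₀/(2π) = 794.3 Hz.
Step 4 — Series Q: Q = ω₀L/R = 4991·0.155/16.3 = 47.46.

(a) f₀ = 794.3 Hz  (b) Q = 47.46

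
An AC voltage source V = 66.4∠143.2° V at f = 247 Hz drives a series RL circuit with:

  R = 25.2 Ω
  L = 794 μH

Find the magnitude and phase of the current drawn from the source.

Step 1 — Angular frequency: ω = 2π·f = 2π·247 = 1552 rad/s.
Step 2 — Component impedances:
  R: Z = R = 25.2 Ω
  L: Z = jωL = j·1552·0.000794 = 0 + j1.232 Ω
Step 3 — Series combination: Z_total = R + L = 25.2 + j1.232 Ω = 25.23∠2.8° Ω.
Step 4 — Source phasor: V = 66.4∠143.2° V = -53.17 + j39.78 V.
Step 5 — Ohm's law: I = V / Z_total = (-53.17 + j39.78) / (25.2 + j1.232) = -2.028 + j1.678 A.
Step 6 — Convert to polar: |I| = 2.632 A, ∠I = 140.4°.

I = 2.632∠140.4° A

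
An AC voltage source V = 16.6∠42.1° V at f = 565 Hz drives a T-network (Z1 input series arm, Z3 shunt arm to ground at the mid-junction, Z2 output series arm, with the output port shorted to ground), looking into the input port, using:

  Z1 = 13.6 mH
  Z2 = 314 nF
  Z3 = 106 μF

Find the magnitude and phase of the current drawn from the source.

Step 1 — Angular frequency: ω = 2π·f = 2π·565 = 3550 rad/s.
Step 2 — Component impedances:
  Z1: Z = jωL = j·3550·0.0136 = 0 + j48.28 Ω
  Z2: Z = 1/(jωC) = -j/(ω·C) = 0 - j897.1 Ω
  Z3: Z = 1/(jωC) = -j/(ω·C) = 0 - j2.657 Ω
Step 3 — With the output port shorted to ground, the output series arm Z2 runs from the junction to ground; the shunt arm Z3 also runs from the junction to ground. They appear in parallel: Z3 || Z2 = 0 - j2.65 Ω.
Step 4 — Series with input arm Z1: Z_in = Z1 + (Z3 || Z2) = 0 + j45.63 Ω = 45.63∠90.0° Ω.
Step 5 — Source phasor: V = 16.6∠42.1° V = 12.32 + j11.13 V.
Step 6 — Ohm's law: I = V / Z_total = (12.32 + j11.13) / (0 + j45.63) = 0.2439 - j0.2699 A.
Step 7 — Convert to polar: |I| = 0.3638 A, ∠I = -47.9°.

I = 0.3638∠-47.9° A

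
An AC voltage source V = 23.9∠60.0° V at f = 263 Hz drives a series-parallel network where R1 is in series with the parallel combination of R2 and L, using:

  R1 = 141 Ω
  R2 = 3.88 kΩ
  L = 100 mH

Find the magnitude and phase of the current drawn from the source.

Step 1 — Angular frequency: ω = 2π·f = 2π·263 = 1652 rad/s.
Step 2 — Component impedances:
  R1: Z = R = 141 Ω
  R2: Z = R = 3880 Ω
  L: Z = jωL = j·1652·0.1 = 0 + j165.2 Ω
Step 3 — Parallel branch: R2 || L = 1/(1/R2 + 1/L) = 7.025 + j164.9 Ω.
Step 4 — Series with R1: Z_total = R1 + (R2 || L) = 148 + j164.9 Ω = 221.6∠48.1° Ω.
Step 5 — Source phasor: V = 23.9∠60.0° V = 11.95 + j20.7 V.
Step 6 — Ohm's law: I = V / Z_total = (11.95 + j20.7) / (148 + j164.9) = 0.1055 + j0.02225 A.
Step 7 — Convert to polar: |I| = 0.1078 A, ∠I = 11.9°.

I = 0.1078∠11.9° A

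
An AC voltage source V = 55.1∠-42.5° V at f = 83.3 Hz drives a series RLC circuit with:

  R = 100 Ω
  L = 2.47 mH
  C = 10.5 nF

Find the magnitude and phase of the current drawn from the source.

Step 1 — Angular frequency: ω = 2π·f = 2π·83.3 = 523.4 rad/s.
Step 2 — Component impedances:
  R: Z = R = 100 Ω
  L: Z = jωL = j·523.4·0.00247 = 0 + j1.293 Ω
  C: Z = 1/(jωC) = -j/(ω·C) = 0 - j1.82e+05 Ω
Step 3 — Series combination: Z_total = R + L + C = 100 - j1.82e+05 Ω = 1.82e+05∠-90.0° Ω.
Step 4 — Source phasor: V = 55.1∠-42.5° V = 40.62 - j37.23 V.
Step 5 — Ohm's law: I = V / Z_total = (40.62 - j37.23) / (100 - j1.82e+05) = 0.0002047 + j0.0002231 A.
Step 6 — Convert to polar: |I| = 0.0003028 A, ∠I = 47.5°.

I = 0.0003028∠47.5° A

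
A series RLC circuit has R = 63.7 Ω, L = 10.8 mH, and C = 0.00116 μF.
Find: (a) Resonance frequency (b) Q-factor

Step 1 — Resonance condition Im(Z)=0 gives ω₀ = 1/√(LC).
Step 2 — ω₀ = 1/√(0.0108·1.16e-09) = 2.825e+05 rad/s.
Step 3 — f₀ = ω₀/(2π) = 4.497e+04 Hz.
Step 4 — Series Q: Q = ω₀L/R = 2.825e+05·0.0108/63.7 = 47.9.

(a) f₀ = 4.497e+04 Hz  (b) Q = 47.9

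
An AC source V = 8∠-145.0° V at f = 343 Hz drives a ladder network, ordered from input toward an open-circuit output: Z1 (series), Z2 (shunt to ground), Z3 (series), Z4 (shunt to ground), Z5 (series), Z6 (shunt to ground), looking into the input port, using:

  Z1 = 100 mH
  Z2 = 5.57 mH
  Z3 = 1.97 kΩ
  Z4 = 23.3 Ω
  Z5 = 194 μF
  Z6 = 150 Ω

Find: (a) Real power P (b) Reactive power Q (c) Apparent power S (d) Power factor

Step 1 — Angular frequency: ω = 2π·f = 2π·343 = 2155 rad/s.
Step 2 — Component impedances:
  Z1: Z = jωL = j·2155·0.1 = 0 + j215.5 Ω
  Z2: Z = jωL = j·2155·0.00557 = 0 + j12 Ω
  Z3: Z = R = 1970 Ω
  Z4: Z = R = 23.3 Ω
  Z5: Z = 1/(jωC) = -j/(ω·C) = 0 - j2.392 Ω
  Z6: Z = R = 150 Ω
Step 3 — Ladder network (open output): work backward from the far end, alternating series and parallel combinations. Z_in = 0.0724 + j227.5 Ω = 227.5∠90.0° Ω.
Step 4 — Source phasor: V = 8∠-145.0° V = -6.553 - j4.589 V.
Step 5 — Current: I = V / Z = -0.02018 + j0.0288 A = 0.03516∠125.0° A.
Step 6 — Complex power: S = V·I* = 8.952e-05 + j0.2813 VA.
Step 7 — Real power: P = Re(S) = 8.952e-05 W.
Step 8 — Reactive power: Q = Im(S) = 0.2813 VAR.
Step 9 — Apparent power: |S| = 0.2813 VA.
Step 10 — Power factor: PF = P/|S| = 0.0003182 (lagging).

(a) P = 8.952e-05 W  (b) Q = 0.2813 VAR  (c) S = 0.2813 VA  (d) PF = 0.0003182 (lagging)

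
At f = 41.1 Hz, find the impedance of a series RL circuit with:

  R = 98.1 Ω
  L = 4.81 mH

Step 1 — Angular frequency: ω = 2π·f = 2π·41.1 = 258.2 rad/s.
Step 2 — Component impedances:
  R: Z = R = 98.1 Ω
  L: Z = jωL = j·258.2·0.00481 = 0 + j1.242 Ω
Step 3 — Series combination: Z_total = R + L = 98.1 + j1.242 Ω = 98.11∠0.7° Ω.

Z = 98.1 + j1.242 Ω = 98.11∠0.7° Ω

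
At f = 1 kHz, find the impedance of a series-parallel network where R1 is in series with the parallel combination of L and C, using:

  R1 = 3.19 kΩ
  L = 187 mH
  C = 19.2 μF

Step 1 — Angular frequency: ω = 2π·f = 2π·1000 = 6283 rad/s.
Step 2 — Component impedances:
  R1: Z = R = 3190 Ω
  L: Z = jωL = j·6283·0.187 = 0 + j1175 Ω
  C: Z = 1/(jωC) = -j/(ω·C) = 0 - j8.289 Ω
Step 3 — Parallel branch: L || C = 1/(1/L + 1/C) = 0 - j8.348 Ω.
Step 4 — Series with R1: Z_total = R1 + (L || C) = 3190 - j8.348 Ω = 3190∠-0.1° Ω.

Z = 3190 - j8.348 Ω = 3190∠-0.1° Ω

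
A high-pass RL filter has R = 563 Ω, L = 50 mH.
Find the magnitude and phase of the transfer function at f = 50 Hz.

Step 1 — Angular frequency: ω = 2π·50 = 314.2 rad/s.
Step 2 — Transfer function: H(jω) = jωL/(R + jωL).
Step 3 — Numerator jωL = j·15.71; denominator R + jωL = 563 + j15.71.
Step 4 — H = 0.0007778 + j0.02788.
Step 5 — Magnitude: |H| = 0.02789 (-31.1 dB); phase: φ = 88.4°.

|H| = 0.02789 (-31.1 dB), φ = 88.4°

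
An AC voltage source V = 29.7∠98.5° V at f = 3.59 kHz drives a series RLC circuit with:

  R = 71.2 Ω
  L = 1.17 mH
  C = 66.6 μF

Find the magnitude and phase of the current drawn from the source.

Step 1 — Angular frequency: ω = 2π·f = 2π·3590 = 2.256e+04 rad/s.
Step 2 — Component impedances:
  R: Z = R = 71.2 Ω
  L: Z = jωL = j·2.256e+04·0.00117 = 0 + j26.39 Ω
  C: Z = 1/(jωC) = -j/(ω·C) = 0 - j0.6657 Ω
Step 3 — Series combination: Z_total = R + L + C = 71.2 + j25.73 Ω = 75.7∠19.9° Ω.
Step 4 — Source phasor: V = 29.7∠98.5° V = -4.39 + j29.37 V.
Step 5 — Ohm's law: I = V / Z_total = (-4.39 + j29.37) / (71.2 + j25.73) = 0.07731 + j0.3846 A.
Step 6 — Convert to polar: |I| = 0.3923 A, ∠I = 78.6°.

I = 0.3923∠78.6° A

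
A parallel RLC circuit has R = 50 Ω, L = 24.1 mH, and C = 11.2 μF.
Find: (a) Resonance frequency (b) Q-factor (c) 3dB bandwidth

Step 1 — Resonance: ω₀ = 1/√(LC) = 1/√(0.0241·1.12e-05) = 1925 rad/s.
Step 2 — f₀ = ω₀/(2π) = 306.3 Hz.
Step 3 — Parallel Q: Q = R/(ω₀L) = 50/(1925·0.0241) = 1.078.
Step 4 — Bandwidth: Δω = ω₀/Q = 1786 rad/s; BW = Δω/(2π) = 284.2 Hz.

(a) f₀ = 306.3 Hz  (b) Q = 1.078  (c) BW = 284.2 Hz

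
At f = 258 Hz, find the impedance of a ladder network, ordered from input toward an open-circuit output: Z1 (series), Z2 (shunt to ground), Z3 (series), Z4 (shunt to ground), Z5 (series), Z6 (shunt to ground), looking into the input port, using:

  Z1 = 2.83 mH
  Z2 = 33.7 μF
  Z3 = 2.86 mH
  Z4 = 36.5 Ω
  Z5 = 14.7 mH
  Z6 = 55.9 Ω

Step 1 — Angular frequency: ω = 2π·f = 2π·258 = 1621 rad/s.
Step 2 — Component impedances:
  Z1: Z = jωL = j·1621·0.00283 = 0 + j4.588 Ω
  Z2: Z = 1/(jωC) = -j/(ω·C) = 0 - j18.31 Ω
  Z3: Z = jωL = j·1621·0.00286 = 0 + j4.636 Ω
  Z4: Z = R = 36.5 Ω
  Z5: Z = jωL = j·1621·0.0147 = 0 + j23.83 Ω
  Z6: Z = R = 55.9 Ω
Step 3 — Ladder network (open output): work backward from the far end, alternating series and parallel combinations. Z_in = 12.19 - j8.317 Ω = 14.76∠-34.3° Ω.

Z = 12.19 - j8.317 Ω = 14.76∠-34.3° Ω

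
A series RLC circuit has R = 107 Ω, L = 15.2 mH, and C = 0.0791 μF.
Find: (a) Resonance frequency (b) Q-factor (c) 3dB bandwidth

Step 1 — Resonance: ω₀ = 1/√(LC) = 1/√(0.0152·7.91e-08) = 2.884e+04 rad/s.
Step 2 — f₀ = ω₀/(2π) = 4590 Hz.
Step 3 — Series Q: Q = ω₀L/R = 2.884e+04·0.0152/107 = 4.097.
Step 4 — Bandwidth: Δω = ω₀/Q = 7039 rad/s; BW = Δω/(2π) = 1120 Hz.

(a) f₀ = 4590 Hz  (b) Q = 4.097  (c) BW = 1120 Hz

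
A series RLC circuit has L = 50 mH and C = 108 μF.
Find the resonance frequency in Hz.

Step 1 — Resonance condition Im(Z)=0 gives ω₀ = 1/√(LC).
Step 2 — ω₀ = 1/√(0.05·0.000108) = 430.3 rad/s.
Step 3 — f₀ = ω₀/(2π) = 68.49 Hz.

f₀ = 68.49 Hz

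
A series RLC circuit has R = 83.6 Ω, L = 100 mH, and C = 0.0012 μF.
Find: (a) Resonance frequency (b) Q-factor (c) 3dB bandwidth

Step 1 — Resonance: ω₀ = 1/√(LC) = 1/√(0.1·1.2e-09) = 9.129e+04 rad/s.
Step 2 — f₀ = ω₀/(2π) = 1.453e+04 Hz.
Step 3 — Series Q: Q = ω₀L/R = 9.129e+04·0.1/83.6 = 109.2.
Step 4 — Bandwidth: Δω = ω₀/Q = 836 rad/s; BW = Δω/(2π) = 133.1 Hz.

(a) f₀ = 1.453e+04 Hz  (b) Q = 109.2  (c) BW = 133.1 Hz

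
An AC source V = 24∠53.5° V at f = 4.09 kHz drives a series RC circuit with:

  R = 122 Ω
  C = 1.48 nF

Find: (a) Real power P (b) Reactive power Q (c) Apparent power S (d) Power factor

Step 1 — Angular frequency: ω = 2π·f = 2π·4090 = 2.57e+04 rad/s.
Step 2 — Component impedances:
  R: Z = R = 122 Ω
  C: Z = 1/(jωC) = -j/(ω·C) = 0 - j2.629e+04 Ω
Step 3 — Series combination: Z_total = R + C = 122 - j2.629e+04 Ω = 2.629e+04∠-89.7° Ω.
Step 4 — Source phasor: V = 24∠53.5° V = 14.28 + j19.29 V.
Step 5 — Current: I = V / Z = -0.0007312 + j0.0005463 A = 0.0009128∠143.2° A.
Step 6 — Complex power: S = V·I* = 0.0001016 - j0.02191 VA.
Step 7 — Real power: P = Re(S) = 0.0001016 W.
Step 8 — Reactive power: Q = Im(S) = -0.02191 VAR.
Step 9 — Apparent power: |S| = 0.02191 VA.
Step 10 — Power factor: PF = P/|S| = 0.00464 (leading).

(a) P = 0.0001016 W  (b) Q = -0.02191 VAR  (c) S = 0.02191 VA  (d) PF = 0.00464 (leading)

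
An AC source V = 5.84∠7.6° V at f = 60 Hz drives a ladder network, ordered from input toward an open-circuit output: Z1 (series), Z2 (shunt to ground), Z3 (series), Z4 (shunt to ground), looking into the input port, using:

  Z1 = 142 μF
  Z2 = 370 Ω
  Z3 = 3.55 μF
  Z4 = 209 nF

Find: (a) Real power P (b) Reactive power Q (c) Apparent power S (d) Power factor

Step 1 — Angular frequency: ω = 2π·f = 2π·60 = 377 rad/s.
Step 2 — Component impedances:
  Z1: Z = 1/(jωC) = -j/(ω·C) = 0 - j18.68 Ω
  Z2: Z = R = 370 Ω
  Z3: Z = 1/(jωC) = -j/(ω·C) = 0 - j747.2 Ω
  Z4: Z = 1/(jωC) = -j/(ω·C) = 0 - j1.269e+04 Ω
Step 3 — Ladder network (open output): work backward from the far end, alternating series and parallel combinations. Z_in = 369.7 - j28.86 Ω = 370.8∠-4.5° Ω.
Step 4 — Source phasor: V = 5.84∠7.6° V = 5.789 + j0.7724 V.
Step 5 — Current: I = V / Z = 0.0154 + j0.003291 A = 0.01575∠12.1° A.
Step 6 — Complex power: S = V·I* = 0.09169 - j0.007157 VA.
Step 7 — Real power: P = Re(S) = 0.09169 W.
Step 8 — Reactive power: Q = Im(S) = -0.007157 VAR.
Step 9 — Apparent power: |S| = 0.09197 VA.
Step 10 — Power factor: PF = P/|S| = 0.997 (leading).

(a) P = 0.09169 W  (b) Q = -0.007157 VAR  (c) S = 0.09197 VA  (d) PF = 0.997 (leading)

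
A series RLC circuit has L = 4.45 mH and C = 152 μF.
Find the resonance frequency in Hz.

Step 1 — Resonance condition Im(Z)=0 gives ω₀ = 1/√(LC).
Step 2 — ω₀ = 1/√(0.00445·0.000152) = 1216 rad/s.
Step 3 — f₀ = ω₀/(2π) = 193.5 Hz.

f₀ = 193.5 Hz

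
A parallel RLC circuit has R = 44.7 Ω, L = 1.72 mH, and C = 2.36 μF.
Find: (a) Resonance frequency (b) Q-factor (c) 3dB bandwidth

Step 1 — Resonance: ω₀ = 1/√(LC) = 1/√(0.00172·2.36e-06) = 1.57e+04 rad/s.
Step 2 — f₀ = ω₀/(2π) = 2498 Hz.
Step 3 — Parallel Q: Q = R/(ω₀L) = 44.7/(1.57e+04·0.00172) = 1.656.
Step 4 — Bandwidth: Δω = ω₀/Q = 9479 rad/s; BW = Δω/(2π) = 1509 Hz.

(a) f₀ = 2498 Hz  (b) Q = 1.656  (c) BW = 1509 Hz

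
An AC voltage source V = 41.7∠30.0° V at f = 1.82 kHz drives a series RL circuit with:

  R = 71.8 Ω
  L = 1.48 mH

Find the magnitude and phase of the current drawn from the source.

Step 1 — Angular frequency: ω = 2π·f = 2π·1820 = 1.144e+04 rad/s.
Step 2 — Component impedances:
  R: Z = R = 71.8 Ω
  L: Z = jωL = j·1.144e+04·0.00148 = 0 + j16.92 Ω
Step 3 — Series combination: Z_total = R + L = 71.8 + j16.92 Ω = 73.77∠13.3° Ω.
Step 4 — Source phasor: V = 41.7∠30.0° V = 36.11 + j20.85 V.
Step 5 — Ohm's law: I = V / Z_total = (36.11 + j20.85) / (71.8 + j16.92) = 0.5413 + j0.1628 A.
Step 6 — Convert to polar: |I| = 0.5653 A, ∠I = 16.7°.

I = 0.5653∠16.7° A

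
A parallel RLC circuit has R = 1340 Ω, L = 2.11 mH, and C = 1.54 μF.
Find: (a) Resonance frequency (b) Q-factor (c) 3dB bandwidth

Step 1 — Resonance: ω₀ = 1/√(LC) = 1/√(0.00211·1.54e-06) = 1.754e+04 rad/s.
Step 2 — f₀ = ω₀/(2π) = 2792 Hz.
Step 3 — Parallel Q: Q = R/(ω₀L) = 1340/(1.754e+04·0.00211) = 36.2.
Step 4 — Bandwidth: Δω = ω₀/Q = 484.6 rad/s; BW = Δω/(2π) = 77.12 Hz.

(a) f₀ = 2792 Hz  (b) Q = 36.2  (c) BW = 77.12 Hz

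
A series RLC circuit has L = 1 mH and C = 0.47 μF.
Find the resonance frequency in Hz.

Step 1 — Resonance condition Im(Z)=0 gives ω₀ = 1/√(LC).
Step 2 — ω₀ = 1/√(0.001·4.7e-07) = 4.613e+04 rad/s.
Step 3 — f₀ = ω₀/(2π) = 7341 Hz.

f₀ = 7341 Hz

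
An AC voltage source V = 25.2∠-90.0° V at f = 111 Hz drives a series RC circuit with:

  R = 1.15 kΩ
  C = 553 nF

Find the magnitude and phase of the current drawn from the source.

Step 1 — Angular frequency: ω = 2π·f = 2π·111 = 697.4 rad/s.
Step 2 — Component impedances:
  R: Z = R = 1150 Ω
  C: Z = 1/(jωC) = -j/(ω·C) = 0 - j2593 Ω
Step 3 — Series combination: Z_total = R + C = 1150 - j2593 Ω = 2836∠-66.1° Ω.
Step 4 — Source phasor: V = 25.2∠-90.0° V = 0 - j25.2 V.
Step 5 — Ohm's law: I = V / Z_total = (0 - j25.2) / (1150 - j2593) = 0.008121 - j0.003602 A.
Step 6 — Convert to polar: |I| = 0.008884 A, ∠I = -23.9°.

I = 0.008884∠-23.9° A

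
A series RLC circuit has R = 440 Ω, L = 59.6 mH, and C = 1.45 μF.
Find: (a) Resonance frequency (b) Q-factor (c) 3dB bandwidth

Step 1 — Resonance condition Im(Z)=0 gives ω₀ = 1/√(LC).
Step 2 — ω₀ = 1/√(0.0596·1.45e-06) = 3402 rad/s.
Step 3 — f₀ = ω₀/(2π) = 541.4 Hz.
Step 4 — Series Q: Q = ω₀L/R = 3402·0.0596/440 = 0.4608.
Step 5 — 3dB bandwidth: Δω = ω₀/Q = 7383 rad/s; BW = Δω/(2π) = 1175 Hz.

(a) f₀ = 541.4 Hz  (b) Q = 0.4608  (c) BW = 1175 Hz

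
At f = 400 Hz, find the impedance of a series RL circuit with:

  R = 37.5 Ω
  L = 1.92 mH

Step 1 — Angular frequency: ω = 2π·f = 2π·400 = 2513 rad/s.
Step 2 — Component impedances:
  R: Z = R = 37.5 Ω
  L: Z = jωL = j·2513·0.00192 = 0 + j4.825 Ω
Step 3 — Series combination: Z_total = R + L = 37.5 + j4.825 Ω = 37.81∠7.3° Ω.

Z = 37.5 + j4.825 Ω = 37.81∠7.3° Ω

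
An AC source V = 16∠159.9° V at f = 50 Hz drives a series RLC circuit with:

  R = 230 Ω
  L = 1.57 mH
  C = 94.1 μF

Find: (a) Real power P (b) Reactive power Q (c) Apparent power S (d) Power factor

Step 1 — Angular frequency: ω = 2π·f = 2π·50 = 314.2 rad/s.
Step 2 — Component impedances:
  R: Z = R = 230 Ω
  L: Z = jωL = j·314.2·0.00157 = 0 + j0.4932 Ω
  C: Z = 1/(jωC) = -j/(ω·C) = 0 - j33.83 Ω
Step 3 — Series combination: Z_total = R + L + C = 230 - j33.33 Ω = 232.4∠-8.2° Ω.
Step 4 — Source phasor: V = 16∠159.9° V = -15.03 + j5.499 V.
Step 5 — Current: I = V / Z = -0.06738 + j0.01414 A = 0.06885∠168.1° A.
Step 6 — Complex power: S = V·I* = 1.09 - j0.158 VA.
Step 7 — Real power: P = Re(S) = 1.09 W.
Step 8 — Reactive power: Q = Im(S) = -0.158 VAR.
Step 9 — Apparent power: |S| = 1.102 VA.
Step 10 — Power factor: PF = P/|S| = 0.9897 (leading).

(a) P = 1.09 W  (b) Q = -0.158 VAR  (c) S = 1.102 VA  (d) PF = 0.9897 (leading)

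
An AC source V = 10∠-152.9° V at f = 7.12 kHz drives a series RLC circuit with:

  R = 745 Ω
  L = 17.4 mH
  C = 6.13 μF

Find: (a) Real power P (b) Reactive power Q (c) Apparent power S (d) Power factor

Step 1 — Angular frequency: ω = 2π·f = 2π·7120 = 4.474e+04 rad/s.
Step 2 — Component impedances:
  R: Z = R = 745 Ω
  L: Z = jωL = j·4.474e+04·0.0174 = 0 + j778.4 Ω
  C: Z = 1/(jωC) = -j/(ω·C) = 0 - j3.647 Ω
Step 3 — Series combination: Z_total = R + L + C = 745 + j774.8 Ω = 1075∠46.1° Ω.
Step 4 — Source phasor: V = 10∠-152.9° V = -8.902 - j4.555 V.
Step 5 — Current: I = V / Z = -0.008796 + j0.003032 A = 0.009304∠161.0° A.
Step 6 — Complex power: S = V·I* = 0.06449 + j0.06706 VA.
Step 7 — Real power: P = Re(S) = 0.06449 W.
Step 8 — Reactive power: Q = Im(S) = 0.06706 VAR.
Step 9 — Apparent power: |S| = 0.09304 VA.
Step 10 — Power factor: PF = P/|S| = 0.6931 (lagging).

(a) P = 0.06449 W  (b) Q = 0.06706 VAR  (c) S = 0.09304 VA  (d) PF = 0.6931 (lagging)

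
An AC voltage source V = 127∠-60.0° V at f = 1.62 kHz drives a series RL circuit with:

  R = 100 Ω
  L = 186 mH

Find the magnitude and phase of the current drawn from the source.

Step 1 — Angular frequency: ω = 2π·f = 2π·1620 = 1.018e+04 rad/s.
Step 2 — Component impedances:
  R: Z = R = 100 Ω
  L: Z = jωL = j·1.018e+04·0.186 = 0 + j1893 Ω
Step 3 — Series combination: Z_total = R + L = 100 + j1893 Ω = 1896∠87.0° Ω.
Step 4 — Source phasor: V = 127∠-60.0° V = 63.5 - j110 V.
Step 5 — Ohm's law: I = V / Z_total = (63.5 - j110) / (100 + j1893) = -0.05617 - j0.03651 A.
Step 6 — Convert to polar: |I| = 0.06699 A, ∠I = -147.0°.

I = 0.06699∠-147.0° A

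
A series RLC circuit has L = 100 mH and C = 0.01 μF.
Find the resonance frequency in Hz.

Step 1 — Resonance condition Im(Z)=0 gives ω₀ = 1/√(LC).
Step 2 — ω₀ = 1/√(0.1·1e-08) = 3.162e+04 rad/s.
Step 3 — f₀ = ω₀/(2π) = 5033 Hz.

f₀ = 5033 Hz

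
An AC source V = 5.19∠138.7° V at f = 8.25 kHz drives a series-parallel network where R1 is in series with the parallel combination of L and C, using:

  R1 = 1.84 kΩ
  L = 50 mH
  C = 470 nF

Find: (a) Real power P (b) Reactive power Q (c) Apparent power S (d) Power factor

Step 1 — Angular frequency: ω = 2π·f = 2π·8250 = 5.184e+04 rad/s.
Step 2 — Component impedances:
  R1: Z = R = 1840 Ω
  L: Z = jωL = j·5.184e+04·0.05 = 0 + j2592 Ω
  C: Z = 1/(jωC) = -j/(ω·C) = 0 - j41.05 Ω
Step 3 — Parallel branch: L || C = 1/(1/L + 1/C) = 0 - j41.71 Ω.
Step 4 — Series with R1: Z_total = R1 + (L || C) = 1840 - j41.71 Ω = 1840∠-1.3° Ω.
Step 5 — Source phasor: V = 5.19∠138.7° V = -3.899 + j3.425 V.
Step 6 — Current: I = V / Z = -0.00216 + j0.001813 A = 0.00282∠140.0° A.
Step 7 — Complex power: S = V·I* = 0.01463 - j0.0003316 VA.
Step 8 — Real power: P = Re(S) = 0.01463 W.
Step 9 — Reactive power: Q = Im(S) = -0.0003316 VAR.
Step 10 — Apparent power: |S| = 0.01464 VA.
Step 11 — Power factor: PF = P/|S| = 0.9997 (leading).

(a) P = 0.01463 W  (b) Q = -0.0003316 VAR  (c) S = 0.01464 VA  (d) PF = 0.9997 (leading)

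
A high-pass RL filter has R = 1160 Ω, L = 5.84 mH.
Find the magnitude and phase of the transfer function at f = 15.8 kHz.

Step 1 — Angular frequency: ω = 2π·1.58e+04 = 9.927e+04 rad/s.
Step 2 — Transfer function: H(jω) = jωL/(R + jωL).
Step 3 — Numerator jωL = j·579.8; denominator R + jωL = 1160 + j579.8.
Step 4 — H = 0.1999 + j0.3999.
Step 5 — Magnitude: |H| = 0.4471 (-7.0 dB); phase: φ = 63.4°.

|H| = 0.4471 (-7.0 dB), φ = 63.4°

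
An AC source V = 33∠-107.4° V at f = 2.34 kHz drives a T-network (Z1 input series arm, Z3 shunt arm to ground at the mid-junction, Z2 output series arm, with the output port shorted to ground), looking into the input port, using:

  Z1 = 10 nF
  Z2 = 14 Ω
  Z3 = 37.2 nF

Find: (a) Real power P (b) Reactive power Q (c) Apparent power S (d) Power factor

Step 1 — Angular frequency: ω = 2π·f = 2π·2340 = 1.47e+04 rad/s.
Step 2 — Component impedances:
  Z1: Z = 1/(jωC) = -j/(ω·C) = 0 - j6801 Ω
  Z2: Z = R = 14 Ω
  Z3: Z = 1/(jωC) = -j/(ω·C) = 0 - j1828 Ω
Step 3 — With the output port shorted to ground, the output series arm Z2 runs from the junction to ground; the shunt arm Z3 also runs from the junction to ground. They appear in parallel: Z3 || Z2 = 14 - j0.1072 Ω.
Step 4 — Series with input arm Z1: Z_in = Z1 + (Z3 || Z2) = 14 - j6802 Ω = 6802∠-89.9° Ω.
Step 5 — Source phasor: V = 33∠-107.4° V = -9.868 - j31.49 V.
Step 6 — Current: I = V / Z = 0.004627 - j0.00146 A = 0.004852∠-17.5° A.
Step 7 — Complex power: S = V·I* = 0.0003295 - j0.1601 VA.
Step 8 — Real power: P = Re(S) = 0.0003295 W.
Step 9 — Reactive power: Q = Im(S) = -0.1601 VAR.
Step 10 — Apparent power: |S| = 0.1601 VA.
Step 11 — Power factor: PF = P/|S| = 0.002058 (leading).

(a) P = 0.0003295 W  (b) Q = -0.1601 VAR  (c) S = 0.1601 VA  (d) PF = 0.002058 (leading)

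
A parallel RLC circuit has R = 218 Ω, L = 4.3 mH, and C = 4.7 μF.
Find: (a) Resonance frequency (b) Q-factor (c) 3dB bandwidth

Step 1 — Resonance: ω₀ = 1/√(LC) = 1/√(0.0043·4.7e-06) = 7034 rad/s.
Step 2 — f₀ = ω₀/(2π) = 1120 Hz.
Step 3 — Parallel Q: Q = R/(ω₀L) = 218/(7034·0.0043) = 7.207.
Step 4 — Bandwidth: Δω = ω₀/Q = 976 rad/s; BW = Δω/(2π) = 155.3 Hz.

(a) f₀ = 1120 Hz  (b) Q = 7.207  (c) BW = 155.3 Hz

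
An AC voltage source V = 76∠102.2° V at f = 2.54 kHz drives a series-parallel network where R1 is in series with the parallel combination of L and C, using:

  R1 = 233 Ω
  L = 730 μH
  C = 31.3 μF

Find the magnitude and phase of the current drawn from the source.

Step 1 — Angular frequency: ω = 2π·f = 2π·2540 = 1.596e+04 rad/s.
Step 2 — Component impedances:
  R1: Z = R = 233 Ω
  L: Z = jωL = j·1.596e+04·0.00073 = 0 + j11.65 Ω
  C: Z = 1/(jωC) = -j/(ω·C) = 0 - j2.002 Ω
Step 3 — Parallel branch: L || C = 1/(1/L + 1/C) = 0 - j2.417 Ω.
Step 4 — Series with R1: Z_total = R1 + (L || C) = 233 - j2.417 Ω = 233∠-0.6° Ω.
Step 5 — Source phasor: V = 76∠102.2° V = -16.06 + j74.28 V.
Step 6 — Ohm's law: I = V / Z_total = (-16.06 + j74.28) / (233 - j2.417) = -0.07223 + j0.3181 A.
Step 7 — Convert to polar: |I| = 0.3262 A, ∠I = 102.8°.

I = 0.3262∠102.8° A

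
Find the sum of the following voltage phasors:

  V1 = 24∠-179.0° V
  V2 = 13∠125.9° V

Step 1 — Convert each phasor to rectangular form:
  V1 = 24·(cos(-179.0°) + j·sin(-179.0°)) = -24 - j0.4189 V
  V2 = 13·(cos(125.9°) + j·sin(125.9°)) = -7.623 + j10.53 V
Step 2 — Sum components: V_total = -31.62 + j10.11 V.
Step 3 — Convert to polar: |V_total| = 33.2 V, ∠V_total = 162.3°.

V_total = 33.2∠162.3° V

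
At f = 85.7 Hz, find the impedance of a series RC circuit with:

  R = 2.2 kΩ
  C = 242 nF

Step 1 — Angular frequency: ω = 2π·f = 2π·85.7 = 538.5 rad/s.
Step 2 — Component impedances:
  R: Z = R = 2200 Ω
  C: Z = 1/(jωC) = -j/(ω·C) = 0 - j7674 Ω
Step 3 — Series combination: Z_total = R + C = 2200 - j7674 Ω = 7983∠-74.0° Ω.

Z = 2200 - j7674 Ω = 7983∠-74.0° Ω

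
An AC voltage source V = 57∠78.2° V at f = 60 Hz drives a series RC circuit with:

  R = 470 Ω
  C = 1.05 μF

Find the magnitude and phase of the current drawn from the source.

Step 1 — Angular frequency: ω = 2π·f = 2π·60 = 377 rad/s.
Step 2 — Component impedances:
  R: Z = R = 470 Ω
  C: Z = 1/(jωC) = -j/(ω·C) = 0 - j2526 Ω
Step 3 — Series combination: Z_total = R + C = 470 - j2526 Ω = 2570∠-79.5° Ω.
Step 4 — Source phasor: V = 57∠78.2° V = 11.66 + j55.8 V.
Step 5 — Ohm's law: I = V / Z_total = (11.66 + j55.8) / (470 - j2526) = -0.02052 + j0.008431 A.
Step 6 — Convert to polar: |I| = 0.02218 A, ∠I = 157.7°.

I = 0.02218∠157.7° A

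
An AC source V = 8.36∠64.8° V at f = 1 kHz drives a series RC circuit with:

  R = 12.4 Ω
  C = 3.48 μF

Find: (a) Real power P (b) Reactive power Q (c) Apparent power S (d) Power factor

Step 1 — Angular frequency: ω = 2π·f = 2π·1000 = 6283 rad/s.
Step 2 — Component impedances:
  R: Z = R = 12.4 Ω
  C: Z = 1/(jωC) = -j/(ω·C) = 0 - j45.73 Ω
Step 3 — Series combination: Z_total = R + C = 12.4 - j45.73 Ω = 47.39∠-74.8° Ω.
Step 4 — Source phasor: V = 8.36∠64.8° V = 3.56 + j7.564 V.
Step 5 — Current: I = V / Z = -0.1344 + j0.1143 A = 0.1764∠139.6° A.
Step 6 — Complex power: S = V·I* = 0.386 - j1.424 VA.
Step 7 — Real power: P = Re(S) = 0.386 W.
Step 8 — Reactive power: Q = Im(S) = -1.424 VAR.
Step 9 — Apparent power: |S| = 1.475 VA.
Step 10 — Power factor: PF = P/|S| = 0.2617 (leading).

(a) P = 0.386 W  (b) Q = -1.424 VAR  (c) S = 1.475 VA  (d) PF = 0.2617 (leading)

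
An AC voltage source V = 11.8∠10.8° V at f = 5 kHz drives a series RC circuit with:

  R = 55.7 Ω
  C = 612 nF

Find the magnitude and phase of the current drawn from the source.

Step 1 — Angular frequency: ω = 2π·f = 2π·5000 = 3.142e+04 rad/s.
Step 2 — Component impedances:
  R: Z = R = 55.7 Ω
  C: Z = 1/(jωC) = -j/(ω·C) = 0 - j52.01 Ω
Step 3 — Series combination: Z_total = R + C = 55.7 - j52.01 Ω = 76.21∠-43.0° Ω.
Step 4 — Source phasor: V = 11.8∠10.8° V = 11.59 + j2.211 V.
Step 5 — Ohm's law: I = V / Z_total = (11.59 + j2.211) / (55.7 - j52.01) = 0.09136 + j0.125 A.
Step 6 — Convert to polar: |I| = 0.1548 A, ∠I = 53.8°.

I = 0.1548∠53.8° A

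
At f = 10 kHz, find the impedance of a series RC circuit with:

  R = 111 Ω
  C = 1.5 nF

Step 1 — Angular frequency: ω = 2π·f = 2π·1e+04 = 6.283e+04 rad/s.
Step 2 — Component impedances:
  R: Z = R = 111 Ω
  C: Z = 1/(jωC) = -j/(ω·C) = 0 - j1.061e+04 Ω
Step 3 — Series combination: Z_total = R + C = 111 - j1.061e+04 Ω = 1.061e+04∠-89.4° Ω.

Z = 111 - j1.061e+04 Ω = 1.061e+04∠-89.4° Ω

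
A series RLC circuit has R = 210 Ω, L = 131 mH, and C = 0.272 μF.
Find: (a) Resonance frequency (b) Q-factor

Step 1 — Resonance condition Im(Z)=0 gives ω₀ = 1/√(LC).
Step 2 — ω₀ = 1/√(0.131·2.72e-07) = 5298 rad/s.
Step 3 — f₀ = ω₀/(2π) = 843.1 Hz.
Step 4 — Series Q: Q = ω₀L/R = 5298·0.131/210 = 3.305.

(a) f₀ = 843.1 Hz  (b) Q = 3.305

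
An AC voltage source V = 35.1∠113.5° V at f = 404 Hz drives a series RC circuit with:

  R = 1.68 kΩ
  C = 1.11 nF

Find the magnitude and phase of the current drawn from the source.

Step 1 — Angular frequency: ω = 2π·f = 2π·404 = 2538 rad/s.
Step 2 — Component impedances:
  R: Z = R = 1680 Ω
  C: Z = 1/(jωC) = -j/(ω·C) = 0 - j3.549e+05 Ω
Step 3 — Series combination: Z_total = R + C = 1680 - j3.549e+05 Ω = 3.549e+05∠-89.7° Ω.
Step 4 — Source phasor: V = 35.1∠113.5° V = -14 + j32.19 V.
Step 5 — Ohm's law: I = V / Z_total = (-14 + j32.19) / (1680 - j3.549e+05) = -9.088e-05 - j3.901e-05 A.
Step 6 — Convert to polar: |I| = 9.89e-05 A, ∠I = -156.8°.

I = 9.89e-05∠-156.8° A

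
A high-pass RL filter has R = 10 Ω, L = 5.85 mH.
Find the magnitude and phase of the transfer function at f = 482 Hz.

Step 1 — Angular frequency: ω = 2π·482 = 3028 rad/s.
Step 2 — Transfer function: H(jω) = jωL/(R + jωL).
Step 3 — Numerator jωL = j·17.72; denominator R + jωL = 10 + j17.72.
Step 4 — H = 0.7584 + j0.4281.
Step 5 — Magnitude: |H| = 0.8709 (-1.2 dB); phase: φ = 29.4°.

|H| = 0.8709 (-1.2 dB), φ = 29.4°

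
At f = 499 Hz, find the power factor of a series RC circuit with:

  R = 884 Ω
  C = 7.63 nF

Step 1 — Angular frequency: ω = 2π·f = 2π·499 = 3135 rad/s.
Step 2 — Component impedances:
  R: Z = R = 884 Ω
  C: Z = 1/(jωC) = -j/(ω·C) = 0 - j4.18e+04 Ω
Step 3 — Series combination: Z_total = R + C = 884 - j4.18e+04 Ω = 4.181e+04∠-88.8° Ω.
Step 4 — Power factor: PF = cos(φ) = Re(Z)/|Z| = 884/4.181e+04 = 0.02114.
Step 5 — Type: Im(Z) = -4.18e+04 ⇒ leading (phase φ = -88.8°).

PF = 0.02114 (leading, φ = -88.8°)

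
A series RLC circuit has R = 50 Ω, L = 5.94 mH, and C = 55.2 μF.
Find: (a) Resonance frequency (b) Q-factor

Step 1 — Resonance condition Im(Z)=0 gives ω₀ = 1/√(LC).
Step 2 — ω₀ = 1/√(0.00594·5.52e-05) = 1746 rad/s.
Step 3 — f₀ = ω₀/(2π) = 277.9 Hz.
Step 4 — Series Q: Q = ω₀L/R = 1746·0.00594/50 = 0.2075.

(a) f₀ = 277.9 Hz  (b) Q = 0.2075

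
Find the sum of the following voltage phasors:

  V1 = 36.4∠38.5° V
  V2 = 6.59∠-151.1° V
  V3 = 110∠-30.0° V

Step 1 — Convert each phasor to rectangular form:
  V1 = 36.4·(cos(38.5°) + j·sin(38.5°)) = 28.49 + j22.66 V
  V2 = 6.59·(cos(-151.1°) + j·sin(-151.1°)) = -5.769 - j3.185 V
  V3 = 110·(cos(-30.0°) + j·sin(-30.0°)) = 95.26 - j55 V
Step 2 — Sum components: V_total = 118 - j35.53 V.
Step 3 — Convert to polar: |V_total| = 123.2 V, ∠V_total = -16.8°.

V_total = 123.2∠-16.8° V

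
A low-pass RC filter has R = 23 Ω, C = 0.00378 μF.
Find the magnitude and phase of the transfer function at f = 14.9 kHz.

Step 1 — Angular frequency: ω = 2π·1.49e+04 = 9.362e+04 rad/s.
Step 2 — Transfer function: H(jω) = 1/(1 + jωRC).
Step 3 — Denominator: 1 + jωRC = 1 + j·9.362e+04·23·3.78e-09 = 1 + j0.008139.
Step 4 — H = 0.9999 - j0.008139.
Step 5 — Magnitude: |H| = 1 (-0.0 dB); phase: φ = -0.5°.

|H| = 1 (-0.0 dB), φ = -0.5°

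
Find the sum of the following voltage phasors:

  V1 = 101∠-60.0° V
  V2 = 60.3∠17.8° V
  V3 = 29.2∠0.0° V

Step 1 — Convert each phasor to rectangular form:
  V1 = 101·(cos(-60.0°) + j·sin(-60.0°)) = 50.5 - j87.47 V
  V2 = 60.3·(cos(17.8°) + j·sin(17.8°)) = 57.41 + j18.43 V
  V3 = 29.2·(cos(0.0°) + j·sin(0.0°)) = 29.2 V
Step 2 — Sum components: V_total = 137.1 - j69.04 V.
Step 3 — Convert to polar: |V_total| = 153.5 V, ∠V_total = -26.7°.

V_total = 153.5∠-26.7° V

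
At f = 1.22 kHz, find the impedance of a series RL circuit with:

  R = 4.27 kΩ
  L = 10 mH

Step 1 — Angular frequency: ω = 2π·f = 2π·1220 = 7665 rad/s.
Step 2 — Component impedances:
  R: Z = R = 4270 Ω
  L: Z = jωL = j·7665·0.01 = 0 + j76.65 Ω
Step 3 — Series combination: Z_total = R + L = 4270 + j76.65 Ω = 4271∠1.0° Ω.

Z = 4270 + j76.65 Ω = 4271∠1.0° Ω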